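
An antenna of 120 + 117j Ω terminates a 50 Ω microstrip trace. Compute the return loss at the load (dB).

RL ≈ 3.6 dB

Γ = (70 + j117)/(170 + j117), |Γ| = 0.661
RL = −20·log₁₀|Γ| = −20·log₁₀(0.661)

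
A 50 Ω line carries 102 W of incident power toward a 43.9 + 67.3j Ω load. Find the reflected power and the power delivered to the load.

P_reflected ≈ 34.9 W; P_delivered ≈ 67.1 W

|Γ| = |(-6.1 + j67.3)/(93.9 + j67.3)| = 0.585
|Γ|² = 0.342
P_refl = |Γ|²·P_inc = 34.9 W, P_del = (1 − |Γ|²)·P_inc = 67.1 W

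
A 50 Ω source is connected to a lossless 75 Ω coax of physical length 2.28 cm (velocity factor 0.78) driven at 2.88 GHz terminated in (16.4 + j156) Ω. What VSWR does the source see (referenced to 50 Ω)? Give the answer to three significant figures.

λ = v/f = 0.78·c / 2.88 GHz = 0.0813 m
βl = 2π·l/λ = 2π × 0.281 = 101°
tan(βl) = -5.13
Z_in = Z_0·(Z_L + jZ_0·tanβl)/(Z_0 + jZ_L·tanβl) = 3.26 − j19.3 Ω
Γ_s = (Z_in − Z_s)/(Z_in + Z_s) = (-46.7 − j19.3)/(53.3 − j19.3), |Γ_s| = 0.893
VSWR = (1 + |Γ_s|)/(1 − |Γ_s|)

VSWR ≈ 17.6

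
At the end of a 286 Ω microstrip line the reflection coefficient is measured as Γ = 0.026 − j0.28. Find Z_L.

Z_L = Z_0·(1 + Γ)/(1 − Γ) = 286·(1.03 − j0.28)/(0.974 + j0.28)

Z_L ≈ 256 − j156 Ω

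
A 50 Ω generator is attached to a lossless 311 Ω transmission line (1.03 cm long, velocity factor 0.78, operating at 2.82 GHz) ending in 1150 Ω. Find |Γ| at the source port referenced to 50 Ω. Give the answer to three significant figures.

|Γ| ≈ 0.854

λ = v/f = 0.78·c / 2.82 GHz = 0.083 m
βl = 2π·l/λ = 2π × 0.124 = 44.7°
tan(βl) = 0.989
Z_in = Z_0·(Z_L + jZ_0·tanβl)/(Z_0 + jZ_L·tanβl) = 158 − j271 Ω
Γ_s = (Z_in − Z_s)/(Z_in + Z_s) = (108 − j271)/(208 − j271), |Γ_s| = 0.854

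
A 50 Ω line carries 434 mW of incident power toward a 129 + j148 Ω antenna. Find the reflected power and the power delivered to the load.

P_reflected ≈ 226 mW; P_delivered ≈ 208 mW

|Γ| = |(79 + j148)/(179 + j148)| = 0.722
|Γ|² = 0.522
P_refl = |Γ|²·P_inc = 226 mW, P_del = (1 − |Γ|²)·P_inc = 208 mW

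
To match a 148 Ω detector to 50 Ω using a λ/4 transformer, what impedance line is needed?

Z_qwt ≈ 86 Ω

Z_qwt = √(Z_0·R_L) = √(50 × 148) = √7400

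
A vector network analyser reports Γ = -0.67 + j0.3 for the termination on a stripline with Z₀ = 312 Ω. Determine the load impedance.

Z_L = Z_0·(1 + Γ)/(1 − Γ) = 312·(0.33 + j0.3)/(1.67 − j0.3)

Z_L ≈ 50 + j65 Ω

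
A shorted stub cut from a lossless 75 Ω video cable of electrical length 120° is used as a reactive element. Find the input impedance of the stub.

tan(βl) = -1.73
For a shorted stub, Z_in = jZ_0·tan(βl)

Z_in ≈ −j130 Ω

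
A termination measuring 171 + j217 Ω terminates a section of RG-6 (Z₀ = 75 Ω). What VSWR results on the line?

Γ = (Z_L − Z_0)/(Z_L + Z_0) = (96 + j217)/(246 + j217)
|Γ| = 237/328 = 0.723
VSWR = (1 + |Γ|)/(1 − |Γ|) = 1.72/0.277

VSWR ≈ 6.23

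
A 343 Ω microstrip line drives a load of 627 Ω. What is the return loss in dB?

Γ = (627 − 343)/(627 + 343) = 0.293
RL = −20·log₁₀|Γ| = −20·log₁₀(0.293)

RL ≈ 10.7 dB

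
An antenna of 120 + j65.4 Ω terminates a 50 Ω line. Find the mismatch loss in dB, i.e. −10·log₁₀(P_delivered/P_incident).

mismatch loss ≈ 1.41 dB

Γ = (70 + j65.4)/(170 + j65.4), |Γ| = 0.526
|Γ|² = 0.277, so P_del/P_inc = 1 − |Γ|² = 0.723
ML = −10·log₁₀(1 − |Γ|²)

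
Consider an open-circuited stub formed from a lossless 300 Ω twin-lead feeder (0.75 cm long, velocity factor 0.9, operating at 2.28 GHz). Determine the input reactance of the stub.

λ = v/f = 0.9·c / 2.28 GHz = 0.118 m
βl = 2π·l/λ = 2π × 0.0633 = 22.8°
tan(βl) = 0.42
For an open-circuited stub, Z_in = −jZ_0·cot(βl) = −jZ_0/tan(βl)

X_in ≈ -714 Ω (capacitive)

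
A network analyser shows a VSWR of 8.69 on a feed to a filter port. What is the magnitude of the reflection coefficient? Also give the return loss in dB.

|Γ| = (S − 1)/(S + 1) = (8.69 − 1)/(8.69 + 1) = 7.69/9.69
RL = −20·log₁₀|Γ| = −20·log₁₀(0.794)

|Γ| ≈ 0.794; return loss ≈ 2.01 dB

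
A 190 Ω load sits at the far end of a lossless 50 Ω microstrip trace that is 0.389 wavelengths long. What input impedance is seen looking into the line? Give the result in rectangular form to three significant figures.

βl = 2π × 0.389 = 140°
tan(βl) = tan(140°) = -0.838
Z_in = Z_0·(Z_L + jZ_0·tanβl)/(Z_0 + jZ_L·tanβl)
     = 50·(190 − j41.9)/(50 − j159)

Z_in ≈ 29 + j50.6 Ω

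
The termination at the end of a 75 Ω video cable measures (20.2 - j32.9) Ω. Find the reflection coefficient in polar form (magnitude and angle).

Γ = (Z_L − Z_0)/(Z_L + Z_0) = (-54.8 − j32.9)/(95.2 − j32.9)
|Γ| = 63.9/101 = 0.635

Γ ≈ 0.635 ∠ -130°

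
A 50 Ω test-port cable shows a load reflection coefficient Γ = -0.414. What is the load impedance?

Z_L ≈ 20.7 Ω

Z_L = Z_0·(1 + Γ)/(1 − Γ) = 50·(0.586)/(1.41)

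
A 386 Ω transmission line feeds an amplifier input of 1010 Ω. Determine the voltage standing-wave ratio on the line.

Γ = (1010 − 386)/(1010 + 386) = 0.447
VSWR = (1 + 0.447)/(1 − 0.447)

VSWR ≈ 2.62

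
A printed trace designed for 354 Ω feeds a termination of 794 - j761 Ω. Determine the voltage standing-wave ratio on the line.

VSWR ≈ 4.53

Γ = (Z_L − Z_0)/(Z_L + Z_0) = (440 − j761)/(1148 − j761)
|Γ| = 879/1380 = 0.638
VSWR = (1 + |Γ|)/(1 − |Γ|) = 1.64/0.362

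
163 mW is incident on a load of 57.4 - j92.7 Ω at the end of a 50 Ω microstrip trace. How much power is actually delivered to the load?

P_delivered ≈ 93 mW

|Γ| = |(7.4 − j92.7)/(107.4 − j92.7)| = 0.655
|Γ|² = 0.43
P_refl = |Γ|²·P_inc = 70 mW, P_del = (1 − |Γ|²)·P_inc = 93 mW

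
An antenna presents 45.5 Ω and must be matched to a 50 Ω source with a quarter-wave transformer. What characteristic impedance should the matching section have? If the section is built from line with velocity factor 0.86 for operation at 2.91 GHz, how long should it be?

Z_qwt = √(Z_0·R_L) = √(50 × 45.5) = √2275
λ = 0.86·c/f = 0.0887 m, so l = λ/4 = 0.0222 m

Z_qwt ≈ 47.7 Ω; length ≈ 2.22 cm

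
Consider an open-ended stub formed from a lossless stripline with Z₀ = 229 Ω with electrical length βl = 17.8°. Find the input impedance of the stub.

Z_in ≈ −j713 Ω

tan(βl) = 0.321
For an open-ended stub, Z_in = −jZ_0·cot(βl) = −jZ_0/tan(βl)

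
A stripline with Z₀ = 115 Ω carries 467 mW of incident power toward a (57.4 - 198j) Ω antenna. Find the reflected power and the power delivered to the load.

|Γ| = |(-57.6 − j198)/(172.4 − j198)| = 0.785
|Γ|² = 0.617
P_refl = |Γ|²·P_inc = 288 mW, P_del = (1 − |Γ|²)·P_inc = 179 mW

P_reflected ≈ 288 mW; P_delivered ≈ 179 mW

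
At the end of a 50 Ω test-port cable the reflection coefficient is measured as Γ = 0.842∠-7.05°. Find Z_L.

Z_L = Z_0·(1 + Γ)/(1 − Γ) = 50·(1.84 − j0.103)/(0.164 + j0.103)

Z_L ≈ 386 − j274 Ω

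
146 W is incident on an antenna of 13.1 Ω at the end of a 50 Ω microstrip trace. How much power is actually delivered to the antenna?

P_delivered ≈ 96.1 W

Γ = (13.1 − 50)/(13.1 + 50) = -0.585
|Γ|² = 0.342
P_refl = |Γ|²·P_inc = 49.9 W, P_del = (1 − |Γ|²)·P_inc = 96.1 W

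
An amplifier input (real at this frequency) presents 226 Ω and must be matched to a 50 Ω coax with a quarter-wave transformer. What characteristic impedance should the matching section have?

Z_qwt = √(Z_0·R_L) = √(50 × 226) = √11300

Z_qwt ≈ 106 Ω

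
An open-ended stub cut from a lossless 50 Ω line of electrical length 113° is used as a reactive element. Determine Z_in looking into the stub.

tan(βl) = -2.36
For an open-ended stub, Z_in = −jZ_0·cot(βl) = −jZ_0/tan(βl)

Z_in ≈ +j21.2 Ω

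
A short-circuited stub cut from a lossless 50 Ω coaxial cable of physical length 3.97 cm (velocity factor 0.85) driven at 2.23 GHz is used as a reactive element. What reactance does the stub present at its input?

X_in ≈ -71.4 Ω (capacitive)

λ = v/f = 0.85·c / 2.23 GHz = 0.114 m
βl = 2π·l/λ = 2π × 0.347 = 125°
tan(βl) = -1.43
For a short-circuited stub, Z_in = jZ_0·tan(βl)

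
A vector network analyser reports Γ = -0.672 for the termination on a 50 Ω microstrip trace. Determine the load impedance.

Z_L ≈ 9.81 Ω

Z_L = Z_0·(1 + Γ)/(1 − Γ) = 50·(0.328)/(1.67)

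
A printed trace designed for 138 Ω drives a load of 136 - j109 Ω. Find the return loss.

Γ = (-2 − j109)/(274 − j109), |Γ| = 0.37
RL = −20·log₁₀|Γ| = −20·log₁₀(0.37)

RL ≈ 8.64 dB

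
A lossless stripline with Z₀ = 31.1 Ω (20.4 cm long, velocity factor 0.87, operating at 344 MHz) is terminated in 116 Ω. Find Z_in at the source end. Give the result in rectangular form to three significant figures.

Z_in ≈ 8.45 + j3.44 Ω

λ = v/f = 0.87·c / 344 MHz = 0.759 m
βl = 2π·l/λ = 2π × 0.269 = 96.8°
tan(βl) = tan(96.8°) = -8.39
Z_in = Z_0·(Z_L + jZ_0·tanβl)/(Z_0 + jZ_L·tanβl)
     = 31.1·(116 − j261)/(31.1 − j974)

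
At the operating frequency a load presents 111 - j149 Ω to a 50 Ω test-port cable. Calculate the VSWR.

Γ = (Z_L − Z_0)/(Z_L + Z_0) = (61 − j149)/(161 − j149)
|Γ| = 161/219 = 0.734
VSWR = (1 + |Γ|)/(1 − |Γ|) = 1.73/0.266

VSWR ≈ 6.52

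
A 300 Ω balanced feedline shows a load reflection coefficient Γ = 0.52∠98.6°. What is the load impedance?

Z_L ≈ 154 + j216 Ω

Z_L = Z_0·(1 + Γ)/(1 − Γ) = 300·(0.922 + j0.514)/(1.08 − j0.514)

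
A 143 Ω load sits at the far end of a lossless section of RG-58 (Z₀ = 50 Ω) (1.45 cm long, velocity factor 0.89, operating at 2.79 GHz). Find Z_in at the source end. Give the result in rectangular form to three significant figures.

λ = v/f = 0.89·c / 2.79 GHz = 0.0957 m
βl = 2π·l/λ = 2π × 0.152 = 54.5°
tan(βl) = tan(54.5°) = 1.4
Z_in = Z_0·(Z_L + jZ_0·tanβl)/(Z_0 + jZ_L·tanβl)
     = 50·(143 + j70.2)/(50 + j201)

Z_in ≈ 24.8 − j29.4 Ω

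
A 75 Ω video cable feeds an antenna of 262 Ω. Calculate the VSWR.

For a purely resistive load, VSWR = R_L/Z_0 or Z_0/R_L (whichever > 1) = 262/75

VSWR ≈ 3.49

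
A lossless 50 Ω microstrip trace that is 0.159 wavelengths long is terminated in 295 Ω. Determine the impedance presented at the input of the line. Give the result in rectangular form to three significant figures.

Z_in ≈ 11.8 − j30.9 Ω

βl = 2π × 0.159 = 57.2°
tan(βl) = tan(57.2°) = 1.55
Z_in = Z_0·(Z_L + jZ_0·tanβl)/(Z_0 + jZ_L·tanβl)
     = 50·(295 + j77.7)/(50 + j458)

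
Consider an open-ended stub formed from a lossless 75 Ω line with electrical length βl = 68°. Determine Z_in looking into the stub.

Z_in ≈ −j30.3 Ω

tan(βl) = 2.48
For an open-ended stub, Z_in = −jZ_0·cot(βl) = −jZ_0/tan(βl)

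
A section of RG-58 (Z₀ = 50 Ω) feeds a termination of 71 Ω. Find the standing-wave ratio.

VSWR ≈ 1.42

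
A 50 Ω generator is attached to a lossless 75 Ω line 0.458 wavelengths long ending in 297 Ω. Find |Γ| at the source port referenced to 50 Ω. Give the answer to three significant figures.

|Γ| ≈ 0.703

βl = 2π × 0.458 = 165°
tan(βl) = -0.27
Z_in = Z_0·(Z_L + jZ_0·tanβl)/(Z_0 + jZ_L·tanβl) = 149 + j139 Ω
Γ_s = (Z_in − Z_s)/(Z_in + Z_s) = (98.6 + j139)/(199 + j139), |Γ_s| = 0.703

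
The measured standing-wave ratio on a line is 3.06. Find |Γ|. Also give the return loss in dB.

|Γ| ≈ 0.507; return loss ≈ 5.89 dB

|Γ| = (S − 1)/(S + 1) = (3.06 − 1)/(3.06 + 1) = 2.06/4.06
RL = −20·log₁₀|Γ| = −20·log₁₀(0.507)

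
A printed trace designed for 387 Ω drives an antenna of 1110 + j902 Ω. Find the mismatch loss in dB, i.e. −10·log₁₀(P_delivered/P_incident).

mismatch loss ≈ 2.5 dB

Γ = (723 + j902)/(1497 + j902), |Γ| = 0.661
|Γ|² = 0.437, so P_del/P_inc = 1 − |Γ|² = 0.563
ML = −10·log₁₀(1 − |Γ|²)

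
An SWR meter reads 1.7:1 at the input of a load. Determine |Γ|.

|Γ| = (S − 1)/(S + 1) = (1.7 − 1)/(1.7 + 1) = 0.7/2.7

|Γ| ≈ 0.259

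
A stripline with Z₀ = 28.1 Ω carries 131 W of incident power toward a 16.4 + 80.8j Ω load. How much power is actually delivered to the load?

P_delivered ≈ 28.4 W

|Γ| = |(-11.7 + j80.8)/(44.5 + j80.8)| = 0.885
|Γ|² = 0.783
P_refl = |Γ|²·P_inc = 103 W, P_del = (1 − |Γ|²)·P_inc = 28.4 W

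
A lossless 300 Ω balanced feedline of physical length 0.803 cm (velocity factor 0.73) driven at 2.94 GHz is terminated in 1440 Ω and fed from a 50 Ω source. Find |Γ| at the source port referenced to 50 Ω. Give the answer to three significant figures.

|Γ| ≈ 0.896

λ = v/f = 0.73·c / 2.94 GHz = 0.0745 m
βl = 2π·l/λ = 2π × 0.108 = 38.8°
tan(βl) = 0.804
Z_in = Z_0·(Z_L + jZ_0·tanβl)/(Z_0 + jZ_L·tanβl) = 149 − j334 Ω
Γ_s = (Z_in − Z_s)/(Z_in + Z_s) = (99.1 − j334)/(199 − j334), |Γ_s| = 0.896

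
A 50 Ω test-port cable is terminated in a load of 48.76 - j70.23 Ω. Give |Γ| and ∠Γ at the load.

Γ ≈ 0.58 ∠ -55.6°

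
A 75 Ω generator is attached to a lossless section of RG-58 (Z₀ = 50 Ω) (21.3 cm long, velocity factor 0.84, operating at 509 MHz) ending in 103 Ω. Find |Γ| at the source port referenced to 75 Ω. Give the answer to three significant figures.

λ = v/f = 0.84·c / 509 MHz = 0.495 m
βl = 2π·l/λ = 2π × 0.43 = 155°
tan(βl) = -0.469
Z_in = Z_0·(Z_L + jZ_0·tanβl)/(Z_0 + jZ_L·tanβl) = 65 + j39.3 Ω
Γ_s = (Z_in − Z_s)/(Z_in + Z_s) = (-9.99 + j39.3)/(140 + j39.3), |Γ_s| = 0.279

|Γ| ≈ 0.279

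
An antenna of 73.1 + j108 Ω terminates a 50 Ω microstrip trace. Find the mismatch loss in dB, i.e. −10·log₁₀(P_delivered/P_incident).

Γ = (23.1 + j108)/(123.1 + j108), |Γ| = 0.674
|Γ|² = 0.455, so P_del/P_inc = 1 − |Γ|² = 0.545
ML = −10·log₁₀(1 − |Γ|²)

mismatch loss ≈ 2.63 dB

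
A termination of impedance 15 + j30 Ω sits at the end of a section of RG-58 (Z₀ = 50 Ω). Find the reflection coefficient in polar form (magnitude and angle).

Γ = (Z_L − Z_0)/(Z_L + Z_0) = (-35 + j30)/(65 + j30)
|Γ| = 46.1/71.6 = 0.644

Γ ≈ 0.644 ∠ 115°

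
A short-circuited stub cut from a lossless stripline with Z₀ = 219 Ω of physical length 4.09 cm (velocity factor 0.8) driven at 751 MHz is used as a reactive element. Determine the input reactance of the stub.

λ = v/f = 0.8·c / 751 MHz = 0.32 m
βl = 2π·l/λ = 2π × 0.128 = 46.1°
tan(βl) = 1.04
For a short-circuited stub, Z_in = jZ_0·tan(βl)

X_in ≈ 227 Ω (inductive)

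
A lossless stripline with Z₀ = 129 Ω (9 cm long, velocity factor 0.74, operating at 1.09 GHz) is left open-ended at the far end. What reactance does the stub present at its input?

X_in ≈ 337 Ω (inductive)

λ = v/f = 0.74·c / 1.09 GHz = 0.204 m
βl = 2π·l/λ = 2π × 0.442 = 159°
tan(βl) = -0.382
For an open-ended stub, Z_in = −jZ_0·cot(βl) = −jZ_0/tan(βl)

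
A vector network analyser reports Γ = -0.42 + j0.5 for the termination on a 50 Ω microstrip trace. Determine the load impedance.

Z_L = Z_0·(1 + Γ)/(1 − Γ) = 50·(0.58 + j0.5)/(1.42 − j0.5)

Z_L ≈ 12.7 + j22.1 Ω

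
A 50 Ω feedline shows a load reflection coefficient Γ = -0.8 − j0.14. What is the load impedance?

Z_L ≈ 5.22 − j4.3 Ω

Z_L = Z_0·(1 + Γ)/(1 − Γ) = 50·(0.2 − j0.14)/(1.8 + j0.14)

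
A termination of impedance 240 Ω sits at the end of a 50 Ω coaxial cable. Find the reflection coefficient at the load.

Γ = 0.655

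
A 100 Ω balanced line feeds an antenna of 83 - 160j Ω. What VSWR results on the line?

Γ = (Z_L − Z_0)/(Z_L + Z_0) = (-17 − j160)/(183 − j160)
|Γ| = 161/243 = 0.662
VSWR = (1 + |Γ|)/(1 − |Γ|) = 1.66/0.338

VSWR ≈ 4.92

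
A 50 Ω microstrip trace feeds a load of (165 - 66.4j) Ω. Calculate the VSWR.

VSWR ≈ 3.88

Γ = (Z_L − Z_0)/(Z_L + Z_0) = (115 − j66.4)/(215 − j66.4)
|Γ| = 133/225 = 0.59
VSWR = (1 + |Γ|)/(1 − |Γ|) = 1.59/0.41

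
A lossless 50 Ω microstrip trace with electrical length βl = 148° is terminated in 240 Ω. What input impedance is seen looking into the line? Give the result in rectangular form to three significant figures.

tan(βl) = tan(148°) = -0.625
Z_in = Z_0·(Z_L + jZ_0·tanβl)/(Z_0 + jZ_L·tanβl)
     = 50·(240 − j31.2)/(50 − j150)

Z_in ≈ 33.4 + j68.9 Ω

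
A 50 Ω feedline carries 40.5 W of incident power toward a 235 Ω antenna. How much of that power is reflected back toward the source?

Γ = (235 − 50)/(235 + 50) = 0.649
|Γ|² = 0.421
P_refl = |Γ|²·P_inc = 17.1 W, P_del = (1 − |Γ|²)·P_inc = 23.4 W

P_reflected ≈ 17.1 W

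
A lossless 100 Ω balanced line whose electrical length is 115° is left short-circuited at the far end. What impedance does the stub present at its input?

tan(βl) = -2.14
For a short-circuited stub, Z_in = jZ_0·tan(βl)

Z_in ≈ −j214 Ω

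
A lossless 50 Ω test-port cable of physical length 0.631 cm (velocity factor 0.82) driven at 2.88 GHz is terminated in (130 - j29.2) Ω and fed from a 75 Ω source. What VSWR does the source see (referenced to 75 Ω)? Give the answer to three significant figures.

λ = v/f = 0.82·c / 2.88 GHz = 0.0854 m
βl = 2π·l/λ = 2π × 0.0739 = 26.6°
tan(βl) = 0.501
Z_in = Z_0·(Z_L + jZ_0·tanβl)/(Z_0 + jZ_L·tanβl) = 48.3 − j51.9 Ω
Γ_s = (Z_in − Z_s)/(Z_in + Z_s) = (-26.7 − j51.9)/(123 − j51.9), |Γ_s| = 0.436
VSWR = (1 + |Γ_s|)/(1 − |Γ_s|)

VSWR ≈ 2.55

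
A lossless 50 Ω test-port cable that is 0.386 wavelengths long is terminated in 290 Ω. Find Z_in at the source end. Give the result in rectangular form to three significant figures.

Z_in ≈ 19.2 + j53.6 Ω

βl = 2π × 0.386 = 139°
tan(βl) = tan(139°) = -0.871
Z_in = Z_0·(Z_L + jZ_0·tanβl)/(Z_0 + jZ_L·tanβl)
     = 50·(290 − j43.5)/(50 − j252)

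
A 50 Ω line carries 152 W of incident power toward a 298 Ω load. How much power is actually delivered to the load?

Γ = (298 − 50)/(298 + 50) = 0.713
|Γ|² = 0.508
P_refl = |Γ|²·P_inc = 77.2 W, P_del = (1 − |Γ|²)·P_inc = 74.8 W

P_delivered ≈ 74.8 W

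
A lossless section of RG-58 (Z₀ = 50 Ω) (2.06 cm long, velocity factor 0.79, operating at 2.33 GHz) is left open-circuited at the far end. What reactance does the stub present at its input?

X_in ≈ -15.4 Ω (capacitive)

λ = v/f = 0.79·c / 2.33 GHz = 0.102 m
βl = 2π·l/λ = 2π × 0.203 = 72.9°
tan(βl) = 3.25
For an open-circuited stub, Z_in = −jZ_0·cot(βl) = −jZ_0/tan(βl)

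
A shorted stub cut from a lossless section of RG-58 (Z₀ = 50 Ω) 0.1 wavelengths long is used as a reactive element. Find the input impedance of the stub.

Z_in ≈ +j36.3 Ω

βl = 2π × 0.1 = 36°
tan(βl) = 0.727
For a shorted stub, Z_in = jZ_0·tan(βl)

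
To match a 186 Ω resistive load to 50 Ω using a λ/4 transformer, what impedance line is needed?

Z_qwt ≈ 96.4 Ω

Z_qwt = √(Z_0·R_L) = √(50 × 186) = √9300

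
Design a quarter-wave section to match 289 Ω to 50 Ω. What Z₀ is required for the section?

Z_qwt ≈ 120 Ω

Z_qwt = √(Z_0·R_L) = √(50 × 289) = √14450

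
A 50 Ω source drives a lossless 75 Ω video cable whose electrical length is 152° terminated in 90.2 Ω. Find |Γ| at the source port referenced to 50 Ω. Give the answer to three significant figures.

tan(βl) = -0.532
Z_in = Z_0·(Z_L + jZ_0·tanβl)/(Z_0 + jZ_L·tanβl) = 82.1 + j12.6 Ω
Γ_s = (Z_in − Z_s)/(Z_in + Z_s) = (32.1 + j12.6)/(132 + j12.6), |Γ_s| = 0.26

|Γ| ≈ 0.26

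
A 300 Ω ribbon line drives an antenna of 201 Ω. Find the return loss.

Γ = (201 − 300)/(201 + 300) = -0.198
RL = −20·log₁₀|Γ| = −20·log₁₀(0.198)

RL ≈ 14.1 dB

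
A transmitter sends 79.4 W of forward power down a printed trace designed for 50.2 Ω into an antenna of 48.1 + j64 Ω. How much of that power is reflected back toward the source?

P_reflected ≈ 23.7 W

|Γ| = |(-2.1 + j64)/(98.3 + j64)| = 0.546
|Γ|² = 0.298
P_refl = |Γ|²·P_inc = 23.7 W, P_del = (1 − |Γ|²)·P_inc = 55.7 W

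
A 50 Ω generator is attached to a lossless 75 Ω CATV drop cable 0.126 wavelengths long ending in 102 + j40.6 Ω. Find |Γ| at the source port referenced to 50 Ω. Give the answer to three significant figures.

βl = 2π × 0.126 = 45.4°
tan(βl) = 1.01
Z_in = Z_0·(Z_L + jZ_0·tanβl)/(Z_0 + jZ_L·tanβl) = 98.3 − j41.8 Ω
Γ_s = (Z_in − Z_s)/(Z_in + Z_s) = (48.3 − j41.8)/(148 − j41.8), |Γ_s| = 0.415

|Γ| ≈ 0.415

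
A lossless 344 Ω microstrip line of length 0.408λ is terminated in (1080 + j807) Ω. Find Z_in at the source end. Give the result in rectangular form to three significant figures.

Z_in ≈ 145 + j348 Ω

βl = 2π × 0.408 = 147°
tan(βl) = tan(147°) = -0.652
Z_in = Z_0·(Z_L + jZ_0·tanβl)/(Z_0 + jZ_L·tanβl)
     = 344·(1080 + j583)/(870 − j705)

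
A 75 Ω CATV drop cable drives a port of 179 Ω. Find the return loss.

Γ = (179 − 75)/(179 + 75) = 0.409
RL = −20·log₁₀|Γ| = −20·log₁₀(0.409)

RL ≈ 7.76 dB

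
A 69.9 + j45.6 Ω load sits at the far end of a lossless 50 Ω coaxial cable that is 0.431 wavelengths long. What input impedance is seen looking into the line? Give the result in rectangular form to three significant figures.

βl = 2π × 0.431 = 155°
tan(βl) = tan(155°) = -0.463
Z_in = Z_0·(Z_L + jZ_0·tanβl)/(Z_0 + jZ_L·tanβl)
     = 50·(69.9 + j22.5)/(71.1 − j32.4)

Z_in ≈ 34.8 + j31.6 Ω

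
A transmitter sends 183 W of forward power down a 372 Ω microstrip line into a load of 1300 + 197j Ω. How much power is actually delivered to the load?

P_delivered ≈ 125 W

|Γ| = |(928 + j197)/(1672 + j197)| = 0.563
|Γ|² = 0.318
P_refl = |Γ|²·P_inc = 58.1 W, P_del = (1 − |Γ|²)·P_inc = 125 W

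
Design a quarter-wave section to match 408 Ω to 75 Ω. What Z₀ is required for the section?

Z_qwt = √(Z_0·R_L) = √(75 × 408) = √30600

Z_qwt ≈ 175 Ω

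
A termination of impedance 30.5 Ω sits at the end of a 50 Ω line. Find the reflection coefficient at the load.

Γ = -0.242

Γ = (Z_L − Z_0)/(Z_L + Z_0) = (30.5 − 50)/(30.5 + 50) = -19.5/80.5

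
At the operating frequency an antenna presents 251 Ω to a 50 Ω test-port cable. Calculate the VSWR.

For a purely resistive load, VSWR = R_L/Z_0 or Z_0/R_L (whichever > 1) = 251/50

VSWR ≈ 5.02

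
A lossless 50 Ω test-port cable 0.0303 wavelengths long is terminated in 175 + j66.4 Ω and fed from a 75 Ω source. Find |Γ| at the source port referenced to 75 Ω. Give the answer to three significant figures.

|Γ| ≈ 0.463

βl = 2π × 0.0303 = 10.9°
tan(βl) = 0.193
Z_in = Z_0·(Z_L + jZ_0·tanβl)/(Z_0 + jZ_L·tanβl) = 180 − j60.9 Ω
Γ_s = (Z_in − Z_s)/(Z_in + Z_s) = (105 − j60.9)/(255 − j60.9), |Γ_s| = 0.463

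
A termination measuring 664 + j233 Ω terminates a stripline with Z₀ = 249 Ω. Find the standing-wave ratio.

Γ = (Z_L − Z_0)/(Z_L + Z_0) = (415 + j233)/(913 + j233)
|Γ| = 476/942 = 0.505
VSWR = (1 + |Γ|)/(1 − |Γ|) = 1.51/0.495

VSWR ≈ 3.04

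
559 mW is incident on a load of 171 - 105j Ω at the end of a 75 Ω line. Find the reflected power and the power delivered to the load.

P_reflected ≈ 158 mW; P_delivered ≈ 401 mW

|Γ| = |(96 − j105)/(246 − j105)| = 0.532
|Γ|² = 0.283
P_refl = |Γ|²·P_inc = 158 mW, P_del = (1 − |Γ|²)·P_inc = 401 mW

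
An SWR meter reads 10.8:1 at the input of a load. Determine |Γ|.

|Γ| ≈ 0.831

|Γ| = (S − 1)/(S + 1) = (10.8 − 1)/(10.8 + 1) = 9.8/11.8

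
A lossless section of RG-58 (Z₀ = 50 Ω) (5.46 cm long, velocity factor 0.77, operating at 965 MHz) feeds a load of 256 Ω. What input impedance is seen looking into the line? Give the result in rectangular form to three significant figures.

λ = v/f = 0.77·c / 965 MHz = 0.239 m
βl = 2π·l/λ = 2π × 0.228 = 82.1°
tan(βl) = tan(82.1°) = 7.22
Z_in = Z_0·(Z_L + jZ_0·tanβl)/(Z_0 + jZ_L·tanβl)
     = 50·(256 + j361)/(50 + j1850)

Z_in ≈ 9.95 − j6.66 Ω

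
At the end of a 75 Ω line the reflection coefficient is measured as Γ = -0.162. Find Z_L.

Z_L = Z_0·(1 + Γ)/(1 − Γ) = 75·(0.838)/(1.16)

Z_L ≈ 54.1 Ω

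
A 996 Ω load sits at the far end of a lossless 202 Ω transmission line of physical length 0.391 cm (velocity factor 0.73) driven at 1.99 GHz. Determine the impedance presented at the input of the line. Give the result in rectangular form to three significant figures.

λ = v/f = 0.73·c / 1.99 GHz = 0.11 m
βl = 2π·l/λ = 2π × 0.0355 = 12.8°
tan(βl) = tan(12.8°) = 0.227
Z_in = Z_0·(Z_L + jZ_0·tanβl)/(Z_0 + jZ_L·tanβl)
     = 202·(996 + j45.9)/(202 + j226)

Z_in ≈ 465 − j474 Ω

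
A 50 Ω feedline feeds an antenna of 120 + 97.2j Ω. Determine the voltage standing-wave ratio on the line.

VSWR ≈ 4.15

Γ = (Z_L − Z_0)/(Z_L + Z_0) = (70 + j97.2)/(170 + j97.2)
|Γ| = 120/196 = 0.612
VSWR = (1 + |Γ|)/(1 − |Γ|) = 1.61/0.388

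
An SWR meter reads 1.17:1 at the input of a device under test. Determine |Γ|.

|Γ| = (S − 1)/(S + 1) = (1.17 − 1)/(1.17 + 1) = 0.17/2.17

|Γ| ≈ 0.0783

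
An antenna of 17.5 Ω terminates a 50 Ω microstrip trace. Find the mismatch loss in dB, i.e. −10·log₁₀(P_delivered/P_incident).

mismatch loss ≈ 1.15 dB

Γ = (17.5 − 50)/(17.5 + 50) = -0.481
|Γ|² = 0.232, so P_del/P_inc = 1 − |Γ|² = 0.768
ML = −10·log₁₀(1 − |Γ|²)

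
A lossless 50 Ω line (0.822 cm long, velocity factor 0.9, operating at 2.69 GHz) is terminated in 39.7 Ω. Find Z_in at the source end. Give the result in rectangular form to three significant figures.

Z_in ≈ 43.6 + j8.69 Ω

λ = v/f = 0.9·c / 2.69 GHz = 0.1 m
βl = 2π·l/λ = 2π × 0.0819 = 29.5°
tan(βl) = tan(29.5°) = 0.565
Z_in = Z_0·(Z_L + jZ_0·tanβl)/(Z_0 + jZ_L·tanβl)
     = 50·(39.7 + j28.3)/(50 + j22.4)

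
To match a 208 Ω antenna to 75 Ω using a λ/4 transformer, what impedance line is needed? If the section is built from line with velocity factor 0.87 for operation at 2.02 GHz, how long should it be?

Z_qwt = √(Z_0·R_L) = √(75 × 208) = √15600
λ = 0.87·c/f = 0.129 m, so l = λ/4 = 0.0323 m

Z_qwt ≈ 125 Ω; length ≈ 3.23 cm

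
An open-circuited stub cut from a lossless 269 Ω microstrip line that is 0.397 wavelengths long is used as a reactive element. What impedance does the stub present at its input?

Z_in ≈ +j356 Ω

βl = 2π × 0.397 = 143°
tan(βl) = -0.756
For an open-circuited stub, Z_in = −jZ_0·cot(βl) = −jZ_0/tan(βl)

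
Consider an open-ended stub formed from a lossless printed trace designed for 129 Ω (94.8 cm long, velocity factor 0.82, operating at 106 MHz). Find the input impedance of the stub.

Z_in ≈ +j199 Ω

λ = v/f = 0.82·c / 106 MHz = 2.32 m
βl = 2π·l/λ = 2π × 0.408 = 147°
tan(βl) = -0.648
For an open-ended stub, Z_in = −jZ_0·cot(βl) = −jZ_0/tan(βl)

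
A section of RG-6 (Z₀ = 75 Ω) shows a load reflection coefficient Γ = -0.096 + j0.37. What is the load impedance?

Z_L ≈ 47.9 + j41.5 Ω

Z_L = Z_0·(1 + Γ)/(1 − Γ) = 75·(0.904 + j0.37)/(1.1 − j0.37)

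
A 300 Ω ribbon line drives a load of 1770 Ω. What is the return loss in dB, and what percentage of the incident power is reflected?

Γ = (1770 − 300)/(1770 + 300) = 0.71
RL = −20·log₁₀(0.71) = 2.97 dB
P_refl/P_inc = |Γ|² = 0.504

RL ≈ 2.97 dB; 50.4% of incident power reflected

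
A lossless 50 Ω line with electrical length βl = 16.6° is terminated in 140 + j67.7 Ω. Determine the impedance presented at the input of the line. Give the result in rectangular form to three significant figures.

Z_in ≈ 145 − j64.2 Ω

tan(βl) = tan(16.6°) = 0.298
Z_in = Z_0·(Z_L + jZ_0·tanβl)/(Z_0 + jZ_L·tanβl)
     = 50·(140 + j82.6)/(29.8 + j41.7)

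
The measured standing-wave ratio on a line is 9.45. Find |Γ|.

|Γ| = (S − 1)/(S + 1) = (9.45 − 1)/(9.45 + 1) = 8.45/10.4

|Γ| ≈ 0.809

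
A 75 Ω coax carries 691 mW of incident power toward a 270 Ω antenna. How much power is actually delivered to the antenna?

Γ = (270 − 75)/(270 + 75) = 0.565
|Γ|² = 0.319
P_refl = |Γ|²·P_inc = 221 mW, P_del = (1 − |Γ|²)·P_inc = 470 mW

P_delivered ≈ 470 mW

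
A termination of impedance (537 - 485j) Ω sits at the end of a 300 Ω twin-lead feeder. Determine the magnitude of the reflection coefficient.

Γ = (Z_L − Z_0)/(Z_L + Z_0) = (237 − j485)/(837 − j485)
|Γ| = 540/967

|Γ| ≈ 0.558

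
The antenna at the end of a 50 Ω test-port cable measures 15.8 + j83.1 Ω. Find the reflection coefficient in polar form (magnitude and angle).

Γ = (Z_L − Z_0)/(Z_L + Z_0) = (-34.2 + j83.1)/(65.8 + j83.1)
|Γ| = 89.9/106 = 0.848

Γ ≈ 0.848 ∠ 60.7°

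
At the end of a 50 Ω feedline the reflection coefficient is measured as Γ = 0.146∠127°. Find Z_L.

Z_L = Z_0·(1 + Γ)/(1 − Γ) = 50·(0.912 + j0.117)/(1.09 − j0.117)

Z_L ≈ 40.9 + j9.74 Ω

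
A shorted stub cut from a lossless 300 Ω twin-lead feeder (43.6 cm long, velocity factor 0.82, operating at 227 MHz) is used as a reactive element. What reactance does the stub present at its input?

λ = v/f = 0.82·c / 227 MHz = 1.08 m
βl = 2π·l/λ = 2π × 0.402 = 145°
tan(βl) = -0.704
For a shorted stub, Z_in = jZ_0·tan(βl)

X_in ≈ -211 Ω (capacitive)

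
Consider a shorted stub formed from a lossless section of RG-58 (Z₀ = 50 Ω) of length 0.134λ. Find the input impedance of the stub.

Z_in ≈ +j56 Ω

βl = 2π × 0.134 = 48.2°
tan(βl) = 1.12
For a shorted stub, Z_in = jZ_0·tan(βl)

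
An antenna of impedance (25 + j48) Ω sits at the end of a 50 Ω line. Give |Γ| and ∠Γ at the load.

Γ ≈ 0.608 ∠ 84.9°

Γ = (Z_L − Z_0)/(Z_L + Z_0) = (-25 + j48)/(75 + j48)
|Γ| = 54.1/89 = 0.608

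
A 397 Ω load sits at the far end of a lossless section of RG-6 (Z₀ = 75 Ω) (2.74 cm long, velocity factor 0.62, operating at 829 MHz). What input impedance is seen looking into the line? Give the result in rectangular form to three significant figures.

λ = v/f = 0.62·c / 829 MHz = 0.224 m
βl = 2π·l/λ = 2π × 0.122 = 44°
tan(βl) = tan(44°) = 0.964
Z_in = Z_0·(Z_L + jZ_0·tanβl)/(Z_0 + jZ_L·tanβl)
     = 75·(397 + j72.3)/(75 + j383)

Z_in ≈ 28.3 − j72.2 Ω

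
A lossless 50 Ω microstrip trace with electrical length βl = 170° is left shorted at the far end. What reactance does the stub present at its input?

tan(βl) = -0.176
For a shorted stub, Z_in = jZ_0·tan(βl)

X_in ≈ -8.82 Ω (capacitive)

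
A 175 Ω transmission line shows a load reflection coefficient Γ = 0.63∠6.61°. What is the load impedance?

Z_L ≈ 726 + j175 Ω

Z_L = Z_0·(1 + Γ)/(1 − Γ) = 175·(1.63 + j0.0725)/(0.374 − j0.0725)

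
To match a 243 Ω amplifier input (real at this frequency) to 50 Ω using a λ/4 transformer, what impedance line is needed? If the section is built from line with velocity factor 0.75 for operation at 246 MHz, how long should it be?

Z_qwt = √(Z_0·R_L) = √(50 × 243) = √12150
λ = 0.75·c/f = 0.915 m, so l = λ/4 = 0.229 m

Z_qwt ≈ 110 Ω; length ≈ 22.9 cm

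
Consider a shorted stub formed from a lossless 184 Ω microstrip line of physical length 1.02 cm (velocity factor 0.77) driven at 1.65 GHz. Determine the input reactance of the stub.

X_in ≈ 90.7 Ω (inductive)

λ = v/f = 0.77·c / 1.65 GHz = 0.14 m
βl = 2π·l/λ = 2π × 0.0729 = 26.2°
tan(βl) = 0.493
For a shorted stub, Z_in = jZ_0·tan(βl)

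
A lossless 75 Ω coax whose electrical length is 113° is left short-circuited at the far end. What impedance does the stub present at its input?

Z_in ≈ −j177 Ω

tan(βl) = -2.36
For a short-circuited stub, Z_in = jZ_0·tan(βl)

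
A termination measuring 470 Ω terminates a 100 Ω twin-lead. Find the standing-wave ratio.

Γ = (470 − 100)/(470 + 100) = 0.649
VSWR = (1 + 0.649)/(1 − 0.649)

VSWR ≈ 4.7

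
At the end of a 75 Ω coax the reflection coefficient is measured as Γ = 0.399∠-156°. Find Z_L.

Z_L = Z_0·(1 + Γ)/(1 − Γ) = 75·(0.635 − j0.162)/(1.36 + j0.162)

Z_L ≈ 33.4 − j12.9 Ω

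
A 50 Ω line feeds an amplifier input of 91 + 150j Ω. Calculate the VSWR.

Γ = (Z_L − Z_0)/(Z_L + Z_0) = (41 + j150)/(141 + j150)
|Γ| = 156/206 = 0.755
VSWR = (1 + |Γ|)/(1 − |Γ|) = 1.76/0.245

VSWR ≈ 7.18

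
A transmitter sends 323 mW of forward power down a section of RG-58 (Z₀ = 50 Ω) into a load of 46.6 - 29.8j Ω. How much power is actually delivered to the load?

|Γ| = |(-3.4 − j29.8)/(96.6 − j29.8)| = 0.297
|Γ|² = 0.088
P_refl = |Γ|²·P_inc = 28.4 mW, P_del = (1 − |Γ|²)·P_inc = 295 mW

P_delivered ≈ 295 mW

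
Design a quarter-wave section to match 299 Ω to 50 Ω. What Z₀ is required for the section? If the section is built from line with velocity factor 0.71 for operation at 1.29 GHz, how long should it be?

Z_qwt = √(Z_0·R_L) = √(50 × 299) = √14950
λ = 0.71·c/f = 0.165 m, so l = λ/4 = 0.0413 m

Z_qwt ≈ 122 Ω; length ≈ 4.13 cm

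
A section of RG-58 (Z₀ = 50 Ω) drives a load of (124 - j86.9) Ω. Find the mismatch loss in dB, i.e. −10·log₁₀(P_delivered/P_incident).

mismatch loss ≈ 1.83 dB

Γ = (74 − j86.9)/(174 − j86.9), |Γ| = 0.587
|Γ|² = 0.344, so P_del/P_inc = 1 − |Γ|² = 0.656
ML = −10·log₁₀(1 − |Γ|²)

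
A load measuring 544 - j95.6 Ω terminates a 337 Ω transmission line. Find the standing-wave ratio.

VSWR ≈ 1.69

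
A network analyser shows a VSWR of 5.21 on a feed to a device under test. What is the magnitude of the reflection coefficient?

|Γ| = (S − 1)/(S + 1) = (5.21 − 1)/(5.21 + 1) = 4.21/6.21

|Γ| ≈ 0.678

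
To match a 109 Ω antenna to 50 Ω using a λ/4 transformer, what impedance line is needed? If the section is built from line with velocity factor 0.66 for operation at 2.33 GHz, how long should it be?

Z_qwt = √(Z_0·R_L) = √(50 × 109) = √5450
λ = 0.66·c/f = 0.085 m, so l = λ/4 = 0.0212 m

Z_qwt ≈ 73.8 Ω; length ≈ 2.12 cm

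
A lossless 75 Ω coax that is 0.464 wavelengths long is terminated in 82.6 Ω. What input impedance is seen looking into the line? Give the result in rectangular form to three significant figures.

βl = 2π × 0.464 = 167°
tan(βl) = tan(167°) = -0.23
Z_in = Z_0·(Z_L + jZ_0·tanβl)/(Z_0 + jZ_L·tanβl)
     = 75·(82.6 − j17.3)/(75 − j19)

Z_in ≈ 81.7 + j3.45 Ω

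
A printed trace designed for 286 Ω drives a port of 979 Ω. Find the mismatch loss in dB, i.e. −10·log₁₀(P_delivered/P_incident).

Γ = (979 − 286)/(979 + 286) = 0.548
|Γ|² = 0.3, so P_del/P_inc = 1 − |Γ|² = 0.7
ML = −10·log₁₀(1 − |Γ|²)

mismatch loss ≈ 1.55 dB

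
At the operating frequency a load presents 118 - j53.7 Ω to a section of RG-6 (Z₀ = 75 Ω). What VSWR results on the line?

VSWR ≈ 2.05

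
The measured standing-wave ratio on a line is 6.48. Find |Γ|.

|Γ| = (S − 1)/(S + 1) = (6.48 − 1)/(6.48 + 1) = 5.48/7.48

|Γ| ≈ 0.733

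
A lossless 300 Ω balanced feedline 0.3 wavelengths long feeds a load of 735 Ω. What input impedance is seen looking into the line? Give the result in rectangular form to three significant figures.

Z_in ≈ 133 + j79.8 Ω

βl = 2π × 0.3 = 108°
tan(βl) = tan(108°) = -3.08
Z_in = Z_0·(Z_L + jZ_0·tanβl)/(Z_0 + jZ_L·tanβl)
     = 300·(735 − j923)/(300 − j2260)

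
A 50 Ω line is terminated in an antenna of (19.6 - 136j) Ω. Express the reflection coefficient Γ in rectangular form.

Γ ≈ 0.702 − j0.583

Γ = (Z_L − Z_0)/(Z_L + Z_0) = (-30.4 − j136)/(69.6 − j136)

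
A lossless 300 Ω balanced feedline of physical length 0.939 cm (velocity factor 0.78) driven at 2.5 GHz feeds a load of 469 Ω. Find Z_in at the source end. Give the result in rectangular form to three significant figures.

λ = v/f = 0.78·c / 2.5 GHz = 0.0936 m
βl = 2π·l/λ = 2π × 0.1 = 36.1°
tan(βl) = tan(36.1°) = 0.73
Z_in = Z_0·(Z_L + jZ_0·tanβl)/(Z_0 + jZ_L·tanβl)
     = 300·(469 + j219)/(300 + j342)

Z_in ≈ 312 − j137 Ω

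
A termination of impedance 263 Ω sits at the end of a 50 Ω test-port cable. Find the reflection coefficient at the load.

Γ = 0.681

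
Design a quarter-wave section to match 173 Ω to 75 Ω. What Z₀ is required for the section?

Z_qwt ≈ 114 Ω

Z_qwt = √(Z_0·R_L) = √(75 × 173) = √12980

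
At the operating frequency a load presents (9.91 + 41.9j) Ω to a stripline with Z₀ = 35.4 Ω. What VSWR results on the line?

Γ = (Z_L − Z_0)/(Z_L + Z_0) = (-25.49 + j41.9)/(45.31 + j41.9)
|Γ| = 49/61.7 = 0.795
VSWR = (1 + |Γ|)/(1 − |Γ|) = 1.79/0.205

VSWR ≈ 8.74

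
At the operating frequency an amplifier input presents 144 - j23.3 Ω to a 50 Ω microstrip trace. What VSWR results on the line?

VSWR ≈ 2.97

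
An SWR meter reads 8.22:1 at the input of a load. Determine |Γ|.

|Γ| ≈ 0.783

|Γ| = (S − 1)/(S + 1) = (8.22 − 1)/(8.22 + 1) = 7.22/9.22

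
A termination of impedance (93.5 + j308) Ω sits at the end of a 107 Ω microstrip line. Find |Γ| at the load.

Γ = (Z_L − Z_0)/(Z_L + Z_0) = (-13.5 + j308)/(200.5 + j308)
|Γ| = 308/368

|Γ| ≈ 0.839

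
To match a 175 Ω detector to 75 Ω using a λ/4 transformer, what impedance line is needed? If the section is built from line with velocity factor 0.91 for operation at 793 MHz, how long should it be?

Z_qwt = √(Z_0·R_L) = √(75 × 175) = √13120
λ = 0.91·c/f = 0.344 m, so l = λ/4 = 0.0861 m

Z_qwt ≈ 115 Ω; length ≈ 8.61 cm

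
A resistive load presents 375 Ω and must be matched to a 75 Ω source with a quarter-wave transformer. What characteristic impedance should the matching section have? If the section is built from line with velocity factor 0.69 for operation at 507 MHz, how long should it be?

Z_qwt = √(Z_0·R_L) = √(75 × 375) = √28120
λ = 0.69·c/f = 0.408 m, so l = λ/4 = 0.102 m

Z_qwt ≈ 168 Ω; length ≈ 10.2 cm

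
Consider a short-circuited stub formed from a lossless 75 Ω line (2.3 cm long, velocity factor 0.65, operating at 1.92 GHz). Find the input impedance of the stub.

λ = v/f = 0.65·c / 1.92 GHz = 0.102 m
βl = 2π·l/λ = 2π × 0.226 = 81.5°
tan(βl) = 6.71
For a short-circuited stub, Z_in = jZ_0·tan(βl)

Z_in ≈ +j503 Ω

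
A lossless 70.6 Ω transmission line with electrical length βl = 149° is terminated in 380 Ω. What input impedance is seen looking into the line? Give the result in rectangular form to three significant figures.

tan(βl) = tan(149°) = -0.601
Z_in = Z_0·(Z_L + jZ_0·tanβl)/(Z_0 + jZ_L·tanβl)
     = 70.6·(380 − j42.4)/(70.6 − j228)

Z_in ≈ 45.1 + j104 Ω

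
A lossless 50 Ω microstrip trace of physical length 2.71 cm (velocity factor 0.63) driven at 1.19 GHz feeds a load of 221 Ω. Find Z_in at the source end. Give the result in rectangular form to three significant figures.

λ = v/f = 0.63·c / 1.19 GHz = 0.159 m
βl = 2π·l/λ = 2π × 0.171 = 61.4°
tan(βl) = tan(61.4°) = 1.84
Z_in = Z_0·(Z_L + jZ_0·tanβl)/(Z_0 + jZ_L·tanβl)
     = 50·(221 + j91.8)/(50 + j406)

Z_in ≈ 14.4 − j25.5 Ω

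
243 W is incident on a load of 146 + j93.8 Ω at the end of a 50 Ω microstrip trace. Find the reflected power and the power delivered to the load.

|Γ| = |(96 + j93.8)/(196 + j93.8)| = 0.618
|Γ|² = 0.382
P_refl = |Γ|²·P_inc = 92.7 W, P_del = (1 − |Γ|²)·P_inc = 150 W

P_reflected ≈ 92.7 W; P_delivered ≈ 150 W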